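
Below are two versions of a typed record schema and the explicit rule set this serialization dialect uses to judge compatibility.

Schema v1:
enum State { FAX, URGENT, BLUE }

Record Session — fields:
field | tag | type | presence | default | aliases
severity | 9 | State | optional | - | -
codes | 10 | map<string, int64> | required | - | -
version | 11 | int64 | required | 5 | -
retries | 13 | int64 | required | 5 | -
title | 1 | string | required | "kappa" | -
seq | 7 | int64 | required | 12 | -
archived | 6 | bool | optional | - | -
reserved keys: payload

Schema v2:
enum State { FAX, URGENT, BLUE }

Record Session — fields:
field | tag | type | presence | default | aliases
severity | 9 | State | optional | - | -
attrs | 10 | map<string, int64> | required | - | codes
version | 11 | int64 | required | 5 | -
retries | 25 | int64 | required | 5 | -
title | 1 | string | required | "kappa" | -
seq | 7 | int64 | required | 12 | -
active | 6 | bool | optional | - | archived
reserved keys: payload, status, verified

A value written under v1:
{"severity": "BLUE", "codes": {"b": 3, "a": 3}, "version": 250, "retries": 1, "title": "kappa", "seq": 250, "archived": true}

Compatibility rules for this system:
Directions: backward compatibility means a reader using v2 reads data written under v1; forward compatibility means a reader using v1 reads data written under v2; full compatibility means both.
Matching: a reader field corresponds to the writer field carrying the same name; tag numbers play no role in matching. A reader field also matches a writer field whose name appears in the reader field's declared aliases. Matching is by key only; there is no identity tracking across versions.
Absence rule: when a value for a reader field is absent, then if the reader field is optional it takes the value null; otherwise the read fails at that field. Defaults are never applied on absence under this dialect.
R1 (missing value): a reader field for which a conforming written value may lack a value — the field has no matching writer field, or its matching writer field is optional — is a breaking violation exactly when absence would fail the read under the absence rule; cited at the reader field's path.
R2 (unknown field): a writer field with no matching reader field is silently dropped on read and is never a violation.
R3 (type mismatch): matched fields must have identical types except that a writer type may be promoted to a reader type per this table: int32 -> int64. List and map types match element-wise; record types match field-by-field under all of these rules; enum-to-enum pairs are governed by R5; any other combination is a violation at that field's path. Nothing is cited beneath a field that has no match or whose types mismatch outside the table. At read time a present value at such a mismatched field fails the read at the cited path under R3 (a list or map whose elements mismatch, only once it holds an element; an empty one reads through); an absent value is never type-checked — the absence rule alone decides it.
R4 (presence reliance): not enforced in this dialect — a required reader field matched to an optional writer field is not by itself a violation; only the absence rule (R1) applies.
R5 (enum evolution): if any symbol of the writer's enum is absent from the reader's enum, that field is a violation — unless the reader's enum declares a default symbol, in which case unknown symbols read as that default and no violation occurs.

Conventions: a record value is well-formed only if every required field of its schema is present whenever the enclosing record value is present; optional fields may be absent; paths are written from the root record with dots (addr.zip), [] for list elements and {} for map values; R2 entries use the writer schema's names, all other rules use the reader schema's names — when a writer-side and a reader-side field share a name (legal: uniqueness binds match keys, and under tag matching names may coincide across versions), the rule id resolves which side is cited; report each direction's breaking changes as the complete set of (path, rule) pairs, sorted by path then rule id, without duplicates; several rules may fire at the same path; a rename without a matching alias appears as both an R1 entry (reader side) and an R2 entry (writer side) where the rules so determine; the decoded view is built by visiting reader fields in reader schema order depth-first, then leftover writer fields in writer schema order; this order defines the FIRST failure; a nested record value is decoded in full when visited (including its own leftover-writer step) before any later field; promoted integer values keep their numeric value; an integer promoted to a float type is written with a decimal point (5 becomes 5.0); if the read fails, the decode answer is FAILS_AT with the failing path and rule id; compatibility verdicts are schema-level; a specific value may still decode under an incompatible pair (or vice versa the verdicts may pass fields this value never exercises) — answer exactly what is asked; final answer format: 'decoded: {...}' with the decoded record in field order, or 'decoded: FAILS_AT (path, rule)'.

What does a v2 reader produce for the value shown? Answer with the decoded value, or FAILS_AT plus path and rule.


arrows below run writer -> reader for Session
decode walk for Session under reader schema v2:
  severity := "BLUE"
  attrs := {"b": 3, "a": 3} (from writer codes)
  version := 250
  retries := 1
  title := "kappa"
  seq := 250
  active := true (from writer archived)
  => decoded: {"severity": "BLUE", "attrs": {"b": 3, "a": 3}, "version": 250, "retries": 1, "title": "kappa", "seq": 250, "active": true}
ruling out the remaining Session differences:
  field retries in record Session: tag 13 changed to 25 -> fires no rule on Session under this dialect and leaves the result unchanged

decoded: {"severity": "BLUE", "attrs": {"b": 3, "a": 3}, "version": 250, "retries": 1, "title": "kappa", "seq": 250, "active": true}


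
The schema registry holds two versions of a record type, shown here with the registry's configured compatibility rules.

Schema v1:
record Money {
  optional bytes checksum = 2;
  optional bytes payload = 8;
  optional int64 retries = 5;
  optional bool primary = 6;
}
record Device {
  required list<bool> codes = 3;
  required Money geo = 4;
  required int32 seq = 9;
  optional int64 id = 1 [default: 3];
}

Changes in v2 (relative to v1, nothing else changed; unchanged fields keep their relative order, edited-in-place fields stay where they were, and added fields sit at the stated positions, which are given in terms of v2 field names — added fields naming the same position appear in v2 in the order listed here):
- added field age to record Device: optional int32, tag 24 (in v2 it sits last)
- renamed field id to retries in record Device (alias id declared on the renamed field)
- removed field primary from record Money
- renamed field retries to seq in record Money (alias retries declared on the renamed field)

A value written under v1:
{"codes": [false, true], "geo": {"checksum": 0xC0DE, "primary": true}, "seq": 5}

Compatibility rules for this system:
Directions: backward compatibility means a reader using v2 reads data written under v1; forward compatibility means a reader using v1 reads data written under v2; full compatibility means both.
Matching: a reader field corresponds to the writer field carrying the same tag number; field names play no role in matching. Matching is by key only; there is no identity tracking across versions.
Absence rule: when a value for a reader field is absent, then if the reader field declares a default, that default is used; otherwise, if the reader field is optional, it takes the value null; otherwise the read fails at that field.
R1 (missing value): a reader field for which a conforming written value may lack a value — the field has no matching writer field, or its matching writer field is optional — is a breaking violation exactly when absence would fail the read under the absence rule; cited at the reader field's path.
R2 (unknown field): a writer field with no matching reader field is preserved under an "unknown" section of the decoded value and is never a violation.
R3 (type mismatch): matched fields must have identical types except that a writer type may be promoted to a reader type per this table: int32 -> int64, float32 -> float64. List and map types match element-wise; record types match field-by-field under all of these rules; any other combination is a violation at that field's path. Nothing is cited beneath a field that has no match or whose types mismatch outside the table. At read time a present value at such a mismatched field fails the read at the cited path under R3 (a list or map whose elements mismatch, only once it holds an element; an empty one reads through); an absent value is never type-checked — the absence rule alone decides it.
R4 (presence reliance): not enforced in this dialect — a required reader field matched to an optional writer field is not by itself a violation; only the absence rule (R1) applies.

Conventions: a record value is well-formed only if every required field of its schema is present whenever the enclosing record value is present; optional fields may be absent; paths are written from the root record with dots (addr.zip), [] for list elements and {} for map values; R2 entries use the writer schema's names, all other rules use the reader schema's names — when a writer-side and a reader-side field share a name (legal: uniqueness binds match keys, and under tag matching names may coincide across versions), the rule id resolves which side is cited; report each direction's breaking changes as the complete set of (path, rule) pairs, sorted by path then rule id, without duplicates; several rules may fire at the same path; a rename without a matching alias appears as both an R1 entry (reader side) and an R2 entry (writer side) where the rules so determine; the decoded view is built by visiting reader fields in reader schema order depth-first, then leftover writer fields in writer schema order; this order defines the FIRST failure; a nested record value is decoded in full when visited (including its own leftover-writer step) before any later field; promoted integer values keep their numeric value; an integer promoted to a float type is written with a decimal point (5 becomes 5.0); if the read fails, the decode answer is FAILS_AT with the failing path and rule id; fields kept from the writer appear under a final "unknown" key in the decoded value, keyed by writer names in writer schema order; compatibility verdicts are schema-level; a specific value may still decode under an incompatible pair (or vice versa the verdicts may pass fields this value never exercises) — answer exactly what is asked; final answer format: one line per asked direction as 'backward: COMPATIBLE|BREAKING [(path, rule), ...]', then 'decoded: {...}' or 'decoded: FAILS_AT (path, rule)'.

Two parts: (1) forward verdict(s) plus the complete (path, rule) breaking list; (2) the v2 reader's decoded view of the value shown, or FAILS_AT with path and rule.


forward: COMPATIBLE []; decoded: {"codes": [false, true], "geo": {"checksum": 0xC0DE, "payload": null, "seq": null, "unknown": {"primary": true}}, "seq": 5, "retries": 3, "age": null}

the writer's type comes first in each Device pair
forward analysis of Device with v1 as reader and v2 as writer:
  list<bool> -> list<bool>, writer required: codes aligns to codes
  Money -> Money, writer required: geo aligns to geo
  int32 -> int32, writer required: seq aligns to seq
  int64 -> int64, writer optional: id aligns to retries
  age (writer side), unknown to reader
  bytes -> bytes, writer optional: geo.checksum aligns to geo.checksum
  bytes -> bytes, writer optional: geo.payload aligns to geo.payload
  int64 -> int64, writer optional: geo.retries aligns to geo.seq
  no writer field matches reader geo.primary
  nothing fires on Device: forward is COMPATIBLE
migrating the Device value to v2:
  codes := [false, true]
  geo.checksum := 0xC0DE
  geo.payload := null (not supplied -> null)
  geo.seq := null (not supplied -> null)
  writer geo.primary: kept under "unknown"
  seq := 5
  retries := 3 (no value, default fills)
  age := null (not supplied -> null)
  => decoded: {"codes": [false, true], "geo": {"checksum": 0xC0DE, "payload": null, "seq": null, "unknown": {"primary": true}}, "seq": 5, "retries": 3, "age": null}


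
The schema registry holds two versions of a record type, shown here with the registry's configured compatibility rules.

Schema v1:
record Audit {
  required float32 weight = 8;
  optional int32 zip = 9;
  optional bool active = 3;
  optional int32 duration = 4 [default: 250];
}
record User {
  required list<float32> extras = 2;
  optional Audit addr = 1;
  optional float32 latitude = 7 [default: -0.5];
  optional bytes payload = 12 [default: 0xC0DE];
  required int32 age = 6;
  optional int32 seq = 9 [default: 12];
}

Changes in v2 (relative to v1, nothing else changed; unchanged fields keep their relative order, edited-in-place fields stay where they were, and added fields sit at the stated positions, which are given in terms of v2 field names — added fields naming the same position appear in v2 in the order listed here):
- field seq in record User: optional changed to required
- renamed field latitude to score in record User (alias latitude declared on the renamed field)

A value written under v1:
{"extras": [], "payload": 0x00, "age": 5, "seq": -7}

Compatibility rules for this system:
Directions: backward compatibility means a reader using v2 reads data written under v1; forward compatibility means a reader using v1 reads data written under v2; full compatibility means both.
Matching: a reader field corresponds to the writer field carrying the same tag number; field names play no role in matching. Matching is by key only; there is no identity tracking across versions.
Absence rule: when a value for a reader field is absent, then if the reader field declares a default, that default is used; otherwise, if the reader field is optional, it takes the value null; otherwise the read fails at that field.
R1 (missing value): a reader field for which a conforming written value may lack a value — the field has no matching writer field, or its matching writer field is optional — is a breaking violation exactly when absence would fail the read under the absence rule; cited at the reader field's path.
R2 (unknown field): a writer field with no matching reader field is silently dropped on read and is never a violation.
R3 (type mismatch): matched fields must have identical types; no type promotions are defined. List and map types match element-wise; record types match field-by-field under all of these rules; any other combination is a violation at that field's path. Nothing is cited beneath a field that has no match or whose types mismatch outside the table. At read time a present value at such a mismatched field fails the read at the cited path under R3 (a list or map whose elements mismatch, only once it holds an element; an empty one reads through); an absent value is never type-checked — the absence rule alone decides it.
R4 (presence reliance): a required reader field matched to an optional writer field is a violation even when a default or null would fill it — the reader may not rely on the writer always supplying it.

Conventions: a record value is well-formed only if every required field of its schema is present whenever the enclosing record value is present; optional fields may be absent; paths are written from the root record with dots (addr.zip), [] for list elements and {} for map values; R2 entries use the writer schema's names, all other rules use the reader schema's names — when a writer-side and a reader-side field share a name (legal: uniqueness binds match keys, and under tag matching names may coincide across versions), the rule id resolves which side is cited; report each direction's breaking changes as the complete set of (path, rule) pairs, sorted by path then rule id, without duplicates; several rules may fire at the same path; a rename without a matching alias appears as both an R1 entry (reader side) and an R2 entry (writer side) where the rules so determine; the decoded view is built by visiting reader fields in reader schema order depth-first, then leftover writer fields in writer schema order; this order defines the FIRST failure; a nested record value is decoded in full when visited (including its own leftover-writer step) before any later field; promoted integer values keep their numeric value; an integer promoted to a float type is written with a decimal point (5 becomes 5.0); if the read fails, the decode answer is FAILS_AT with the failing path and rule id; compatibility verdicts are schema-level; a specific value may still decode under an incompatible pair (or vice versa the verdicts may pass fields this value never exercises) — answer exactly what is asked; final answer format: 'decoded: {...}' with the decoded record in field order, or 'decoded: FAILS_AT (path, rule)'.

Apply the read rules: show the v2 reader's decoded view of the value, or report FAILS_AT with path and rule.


each type pair in User: writer, then reader
decoding the User value with the v2 reader:
  extras := []
  addr := null (absent, optional -> null)
  score := -0.5 (absent -> default)
  payload := 0x00
  age := 5
  seq := -7
  => decoded: {"extras": [], "addr": null, "score": -0.5, "payload": 0x00, "age": 5, "seq": -7}
diffs on User not affecting the asked answer:
  field seq in record User: optional changed to required -> a verdict-level change on User — the shown value reads the same

decoded: {"extras": [], "addr": null, "score": -0.5, "payload": 0x00, "age": 5, "seq": -7}


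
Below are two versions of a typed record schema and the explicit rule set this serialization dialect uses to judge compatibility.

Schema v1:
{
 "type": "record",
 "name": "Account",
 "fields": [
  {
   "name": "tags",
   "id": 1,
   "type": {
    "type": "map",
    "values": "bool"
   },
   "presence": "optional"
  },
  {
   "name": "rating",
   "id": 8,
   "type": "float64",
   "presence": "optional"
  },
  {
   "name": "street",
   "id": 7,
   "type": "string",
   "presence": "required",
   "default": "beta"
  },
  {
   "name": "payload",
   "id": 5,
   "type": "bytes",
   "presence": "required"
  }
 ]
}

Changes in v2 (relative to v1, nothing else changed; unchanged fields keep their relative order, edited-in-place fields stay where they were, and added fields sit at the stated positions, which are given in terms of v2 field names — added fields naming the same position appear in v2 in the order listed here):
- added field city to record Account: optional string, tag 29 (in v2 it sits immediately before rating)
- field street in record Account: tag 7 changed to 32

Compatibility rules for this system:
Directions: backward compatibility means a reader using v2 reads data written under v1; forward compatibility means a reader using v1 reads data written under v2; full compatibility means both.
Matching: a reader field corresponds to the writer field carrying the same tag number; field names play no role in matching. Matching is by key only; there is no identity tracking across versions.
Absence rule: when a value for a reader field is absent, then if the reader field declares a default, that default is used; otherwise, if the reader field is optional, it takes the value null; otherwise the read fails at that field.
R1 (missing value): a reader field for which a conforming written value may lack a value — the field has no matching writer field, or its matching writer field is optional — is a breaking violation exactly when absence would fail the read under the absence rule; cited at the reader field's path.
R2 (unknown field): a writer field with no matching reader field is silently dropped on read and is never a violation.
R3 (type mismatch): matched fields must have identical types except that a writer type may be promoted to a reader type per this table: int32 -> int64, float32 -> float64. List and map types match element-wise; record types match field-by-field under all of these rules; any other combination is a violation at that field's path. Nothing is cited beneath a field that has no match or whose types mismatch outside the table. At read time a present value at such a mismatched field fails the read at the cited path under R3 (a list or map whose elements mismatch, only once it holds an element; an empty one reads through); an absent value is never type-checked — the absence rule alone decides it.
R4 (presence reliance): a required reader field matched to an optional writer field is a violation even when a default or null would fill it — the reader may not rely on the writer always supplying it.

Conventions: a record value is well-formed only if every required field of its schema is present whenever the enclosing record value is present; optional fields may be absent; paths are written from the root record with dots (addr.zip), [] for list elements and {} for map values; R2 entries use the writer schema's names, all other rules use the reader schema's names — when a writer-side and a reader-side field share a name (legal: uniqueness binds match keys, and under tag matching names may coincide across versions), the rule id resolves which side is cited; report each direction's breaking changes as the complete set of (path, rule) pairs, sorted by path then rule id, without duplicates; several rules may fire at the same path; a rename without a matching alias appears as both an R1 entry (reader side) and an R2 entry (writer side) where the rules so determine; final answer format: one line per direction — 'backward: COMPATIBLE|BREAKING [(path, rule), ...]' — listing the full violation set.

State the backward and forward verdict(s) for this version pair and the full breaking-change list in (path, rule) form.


in Account below, arrows point writer -> reader
backward pass over Account, reader schema v2, writer schema v1:
  tags: paired with writer tags (map<string, bool> -> map<string, bool>; writer optional)
  city: no writer match
  rating: paired with writer rating (float64 -> float64; writer optional)
  street: no writer match
  payload: paired with writer payload (bytes -> bytes; writer required)
  leftover writer field: street
  => no violations; backward on Account: COMPATIBLE
forward pass over Account, reader schema v1, writer schema v2:
  tags: paired with writer tags (map<string, bool> -> map<string, bool>; writer optional)
  rating: paired with writer rating (float64 -> float64; writer optional)
  street: no writer match
  payload: paired with writer payload (bytes -> bytes; writer required)
  leftover writer field: city
  leftover writer field: street
  => no violations; forward on Account: COMPATIBLE

backward: COMPATIBLE []; forward: COMPATIBLE []


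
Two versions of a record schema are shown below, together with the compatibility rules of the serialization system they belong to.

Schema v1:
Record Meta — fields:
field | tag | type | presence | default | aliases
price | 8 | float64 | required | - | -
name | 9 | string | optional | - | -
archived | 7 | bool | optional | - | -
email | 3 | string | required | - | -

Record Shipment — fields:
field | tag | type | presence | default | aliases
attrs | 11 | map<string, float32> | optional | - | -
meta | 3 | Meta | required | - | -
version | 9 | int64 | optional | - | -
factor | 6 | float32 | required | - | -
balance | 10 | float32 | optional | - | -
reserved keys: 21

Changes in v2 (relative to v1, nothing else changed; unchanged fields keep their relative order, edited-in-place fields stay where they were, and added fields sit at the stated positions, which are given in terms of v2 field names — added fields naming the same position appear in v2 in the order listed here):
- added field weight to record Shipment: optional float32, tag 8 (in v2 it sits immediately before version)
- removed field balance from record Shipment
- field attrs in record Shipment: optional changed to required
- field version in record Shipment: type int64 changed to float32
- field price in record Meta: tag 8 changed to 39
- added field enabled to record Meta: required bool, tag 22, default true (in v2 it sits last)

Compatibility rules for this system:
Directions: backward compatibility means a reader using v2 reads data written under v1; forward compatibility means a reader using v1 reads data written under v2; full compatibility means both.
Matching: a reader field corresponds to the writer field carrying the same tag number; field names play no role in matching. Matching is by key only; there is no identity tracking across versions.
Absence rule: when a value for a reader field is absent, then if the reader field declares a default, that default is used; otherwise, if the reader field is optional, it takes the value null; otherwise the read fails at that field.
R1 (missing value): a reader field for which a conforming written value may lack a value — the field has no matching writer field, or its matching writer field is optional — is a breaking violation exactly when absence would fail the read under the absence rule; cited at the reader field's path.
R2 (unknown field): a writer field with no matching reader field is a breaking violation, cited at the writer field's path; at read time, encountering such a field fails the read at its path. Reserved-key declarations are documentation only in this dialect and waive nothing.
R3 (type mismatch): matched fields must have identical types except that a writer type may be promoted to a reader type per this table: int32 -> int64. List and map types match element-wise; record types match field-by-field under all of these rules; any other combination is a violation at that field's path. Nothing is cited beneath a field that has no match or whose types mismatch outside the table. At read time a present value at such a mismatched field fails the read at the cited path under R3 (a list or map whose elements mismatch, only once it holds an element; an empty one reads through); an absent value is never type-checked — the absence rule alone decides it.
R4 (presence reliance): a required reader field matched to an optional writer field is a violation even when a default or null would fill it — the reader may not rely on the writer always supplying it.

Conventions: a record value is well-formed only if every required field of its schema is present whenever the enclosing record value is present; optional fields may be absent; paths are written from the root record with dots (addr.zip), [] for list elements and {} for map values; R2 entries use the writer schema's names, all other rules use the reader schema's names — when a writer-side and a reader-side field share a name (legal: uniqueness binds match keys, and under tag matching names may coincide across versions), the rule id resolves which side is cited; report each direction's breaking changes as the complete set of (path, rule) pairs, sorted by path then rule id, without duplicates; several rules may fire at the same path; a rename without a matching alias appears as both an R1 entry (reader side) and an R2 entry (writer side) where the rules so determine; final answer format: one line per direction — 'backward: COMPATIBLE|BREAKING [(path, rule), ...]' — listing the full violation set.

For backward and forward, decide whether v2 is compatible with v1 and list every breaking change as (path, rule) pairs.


backward: BREAKING [(attrs, R1), (attrs, R4), (balance, R2), (meta.price, R1), (meta.price, R2), (version, R3)]; forward: BREAKING [(meta.enabled, R2), (meta.price, R1), (meta.price, R2), (version, R3), (weight, R2)]

arrows below run writer -> reader for Shipment
backward pass over Shipment, reader schema v2, writer schema v1:
  writer optional, map<string, float32> -> map<string, float32>: reader attrs maps from writer attrs
  writer required, Meta -> Meta: reader meta maps from writer meta
  weight has no writer counterpart
  writer optional, int64 -> float32: reader version maps from writer version
  writer required, float32 -> float32: reader factor maps from writer factor
  balance (writer side), unknown to reader
  meta.price has no writer counterpart
  writer optional, string -> string: reader meta.name maps from writer meta.name
  writer optional, bool -> bool: reader meta.archived maps from writer meta.archived
  writer required, string -> string: reader meta.email maps from writer meta.email
  meta.enabled has no writer counterpart
  meta.price (writer side), unknown to reader
  R1 fires at attrs
  R4 fires at attrs
  R2 fires at balance
  R1 fires at meta.price
  R2 fires at meta.price
  R3 fires at version
  => backward verdict for Shipment: BREAKING, 6 violation(s)
forward pass over Shipment, reader schema v1, writer schema v2:
  writer required, map<string, float32> -> map<string, float32>: reader attrs maps from writer attrs
  writer required, Meta -> Meta: reader meta maps from writer meta
  writer optional, float32 -> int64: reader version maps from writer version
  writer required, float32 -> float32: reader factor maps from writer factor
  balance has no writer counterpart
  weight (writer side), unknown to reader
  meta.price has no writer counterpart
  writer optional, string -> string: reader meta.name maps from writer meta.name
  writer optional, bool -> bool: reader meta.archived maps from writer meta.archived
  writer required, string -> string: reader meta.email maps from writer meta.email
  meta.price (writer side), unknown to reader
  meta.enabled (writer side), unknown to reader
  R2 fires at meta.enabled
  R1 fires at meta.price
  R2 fires at meta.price
  R3 fires at version
  R2 fires at weight
  => forward verdict for Shipment: BREAKING, 5 violation(s)


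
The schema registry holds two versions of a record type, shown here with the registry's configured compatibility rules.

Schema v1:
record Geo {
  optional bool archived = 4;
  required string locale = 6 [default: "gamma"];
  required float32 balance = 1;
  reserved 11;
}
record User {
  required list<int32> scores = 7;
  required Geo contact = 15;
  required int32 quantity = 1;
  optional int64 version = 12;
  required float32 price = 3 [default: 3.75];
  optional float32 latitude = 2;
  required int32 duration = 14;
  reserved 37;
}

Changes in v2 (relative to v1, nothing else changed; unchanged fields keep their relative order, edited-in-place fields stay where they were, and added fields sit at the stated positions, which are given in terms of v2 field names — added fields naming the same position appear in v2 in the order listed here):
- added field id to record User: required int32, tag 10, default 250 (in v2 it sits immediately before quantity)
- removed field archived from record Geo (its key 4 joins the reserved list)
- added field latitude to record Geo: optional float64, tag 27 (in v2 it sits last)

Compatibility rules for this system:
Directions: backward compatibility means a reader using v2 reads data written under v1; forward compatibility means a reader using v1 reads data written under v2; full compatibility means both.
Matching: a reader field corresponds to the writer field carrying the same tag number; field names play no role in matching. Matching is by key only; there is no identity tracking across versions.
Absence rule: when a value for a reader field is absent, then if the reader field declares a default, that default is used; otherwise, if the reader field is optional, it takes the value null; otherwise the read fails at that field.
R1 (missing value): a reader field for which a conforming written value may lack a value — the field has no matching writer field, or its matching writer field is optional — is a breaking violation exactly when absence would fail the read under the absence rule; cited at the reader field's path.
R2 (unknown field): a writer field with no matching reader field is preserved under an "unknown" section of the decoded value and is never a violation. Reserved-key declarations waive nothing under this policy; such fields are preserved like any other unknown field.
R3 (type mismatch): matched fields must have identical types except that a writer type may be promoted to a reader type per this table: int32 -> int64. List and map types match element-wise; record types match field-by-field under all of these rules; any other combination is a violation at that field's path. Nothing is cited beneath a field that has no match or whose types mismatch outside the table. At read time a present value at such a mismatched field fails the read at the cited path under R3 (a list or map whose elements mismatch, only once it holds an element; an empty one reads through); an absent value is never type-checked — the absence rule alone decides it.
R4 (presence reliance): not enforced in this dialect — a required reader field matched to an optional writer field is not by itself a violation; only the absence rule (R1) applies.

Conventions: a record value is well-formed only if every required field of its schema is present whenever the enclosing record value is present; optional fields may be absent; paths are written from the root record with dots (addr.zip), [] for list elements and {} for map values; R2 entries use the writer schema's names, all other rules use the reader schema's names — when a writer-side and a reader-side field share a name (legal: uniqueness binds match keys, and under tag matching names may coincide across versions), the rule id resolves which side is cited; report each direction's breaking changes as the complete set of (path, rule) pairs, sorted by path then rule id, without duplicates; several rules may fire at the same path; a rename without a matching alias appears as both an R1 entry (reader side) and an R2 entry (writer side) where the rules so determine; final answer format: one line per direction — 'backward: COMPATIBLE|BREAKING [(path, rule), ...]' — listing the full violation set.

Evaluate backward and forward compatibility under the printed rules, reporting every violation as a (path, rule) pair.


arrows below run writer -> reader for User
backward for User (reader v2, writer v1):
  writer required, list<int32> -> list<int32>: reader scores maps from writer scores
  writer required, Geo -> Geo: reader contact maps from writer contact
  id has no writer counterpart
  writer required, int32 -> int32: reader quantity maps from writer quantity
  writer optional, int64 -> int64: reader version maps from writer version
  writer required, float32 -> float32: reader price maps from writer price
  writer optional, float32 -> float32: reader latitude maps from writer latitude
  writer required, int32 -> int32: reader duration maps from writer duration
  writer required, string -> string: reader contact.locale maps from writer contact.locale
  writer required, float32 -> float32: reader contact.balance maps from writer contact.balance
  contact.latitude has no writer counterpart
  contact.archived (writer side), unknown to reader
  nothing fires on User: backward is COMPATIBLE
forward for User (reader v1, writer v2):
  writer required, list<int32> -> list<int32>: reader scores maps from writer scores
  writer required, Geo -> Geo: reader contact maps from writer contact
  writer required, int32 -> int32: reader quantity maps from writer quantity
  writer optional, int64 -> int64: reader version maps from writer version
  writer required, float32 -> float32: reader price maps from writer price
  writer optional, float32 -> float32: reader latitude maps from writer latitude
  writer required, int32 -> int32: reader duration maps from writer duration
  id (writer side), unknown to reader
  contact.archived has no writer counterpart
  writer required, string -> string: reader contact.locale maps from writer contact.locale
  writer required, float32 -> float32: reader contact.balance maps from writer contact.balance
  contact.latitude (writer side), unknown to reader
  nothing fires on User: forward is COMPATIBLE

backward: COMPATIBLE []; forward: COMPATIBLE []


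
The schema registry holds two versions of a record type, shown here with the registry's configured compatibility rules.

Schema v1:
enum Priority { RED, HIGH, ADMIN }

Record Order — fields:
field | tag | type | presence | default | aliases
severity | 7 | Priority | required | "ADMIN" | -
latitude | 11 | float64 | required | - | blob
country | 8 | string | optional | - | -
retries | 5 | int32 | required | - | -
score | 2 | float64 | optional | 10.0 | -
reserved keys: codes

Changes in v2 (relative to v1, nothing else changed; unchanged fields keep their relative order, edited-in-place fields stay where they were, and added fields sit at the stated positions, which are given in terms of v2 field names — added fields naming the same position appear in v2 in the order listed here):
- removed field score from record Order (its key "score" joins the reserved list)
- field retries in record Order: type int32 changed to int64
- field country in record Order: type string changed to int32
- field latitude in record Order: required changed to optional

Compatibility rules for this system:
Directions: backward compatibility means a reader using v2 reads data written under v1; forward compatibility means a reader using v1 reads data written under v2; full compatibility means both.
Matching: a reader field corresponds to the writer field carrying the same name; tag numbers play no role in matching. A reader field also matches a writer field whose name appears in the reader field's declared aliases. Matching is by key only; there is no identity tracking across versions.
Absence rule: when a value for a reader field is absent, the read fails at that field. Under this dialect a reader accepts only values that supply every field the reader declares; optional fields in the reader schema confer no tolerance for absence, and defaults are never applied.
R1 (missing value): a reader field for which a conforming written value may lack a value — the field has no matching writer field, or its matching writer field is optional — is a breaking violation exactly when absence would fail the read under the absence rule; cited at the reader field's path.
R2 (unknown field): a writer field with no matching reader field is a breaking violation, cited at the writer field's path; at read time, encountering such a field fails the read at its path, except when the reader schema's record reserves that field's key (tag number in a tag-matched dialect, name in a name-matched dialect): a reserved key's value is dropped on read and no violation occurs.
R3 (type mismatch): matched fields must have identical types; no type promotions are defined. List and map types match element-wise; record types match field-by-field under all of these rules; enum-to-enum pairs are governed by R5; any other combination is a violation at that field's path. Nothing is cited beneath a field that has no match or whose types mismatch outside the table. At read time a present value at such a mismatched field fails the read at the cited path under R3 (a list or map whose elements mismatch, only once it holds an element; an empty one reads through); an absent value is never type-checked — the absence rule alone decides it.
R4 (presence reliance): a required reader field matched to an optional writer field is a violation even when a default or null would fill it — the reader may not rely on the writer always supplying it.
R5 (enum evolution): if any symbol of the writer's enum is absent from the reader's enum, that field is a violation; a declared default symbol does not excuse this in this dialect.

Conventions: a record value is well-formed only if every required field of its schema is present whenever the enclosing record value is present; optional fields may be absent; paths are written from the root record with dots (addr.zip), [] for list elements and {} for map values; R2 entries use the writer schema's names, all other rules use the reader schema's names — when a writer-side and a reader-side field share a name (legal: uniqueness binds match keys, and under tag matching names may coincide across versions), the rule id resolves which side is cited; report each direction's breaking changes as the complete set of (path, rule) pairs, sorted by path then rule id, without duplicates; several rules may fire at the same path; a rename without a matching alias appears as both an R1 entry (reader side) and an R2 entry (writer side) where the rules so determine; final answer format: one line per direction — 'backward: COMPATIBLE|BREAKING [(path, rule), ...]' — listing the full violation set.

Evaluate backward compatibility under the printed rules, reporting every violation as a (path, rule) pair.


arrows below run writer -> reader for Order
backward for Order (reader v2, writer v1):
  Priority -> Priority, writer required: severity aligns to severity
  float64 -> float64, writer required: latitude aligns to latitude
  string -> int32, writer optional: country aligns to country
  int32 -> int64, writer required: retries aligns to retries
  writer score: unknown to reader
  R1 fires at country
  R3 fires at country
  R3 fires at retries
  => backward: BREAKING (3)
checking off the Order differences that do not matter here:
  field latitude in record Order: required changed to optional -> matters only for Order's forward compatibility — outside the asked direction

backward: BREAKING [(country, R1), (country, R3), (retries, R3)]
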